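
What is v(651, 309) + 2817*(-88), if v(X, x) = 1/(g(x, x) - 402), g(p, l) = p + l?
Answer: -53545535/216 ≈ -2.4790e+5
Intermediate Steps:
g(p, l) = l + p
v(X, x) = 1/(-402 + 2*x) (v(X, x) = 1/((x + x) - 402) = 1/(2*x - 402) = 1/(-402 + 2*x))
v(651, 309) + 2817*(-88) = 1/(2*(-201 + 309)) + 2817*(-88) = (1/2)/108 - 247896 = (1/2)*(1/108) - 247896 = 1/216 - 247896 = -53545535/216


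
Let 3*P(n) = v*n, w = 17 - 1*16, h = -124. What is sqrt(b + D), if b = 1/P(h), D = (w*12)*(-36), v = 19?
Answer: I*sqrt(599481255)/1178 ≈ 20.785*I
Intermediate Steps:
w = 1 (w = 17 - 16 = 1)
P(n) = 19*n/3 (P(n) = (19*n)/3 = 19*n/3)
D = -432 (D = (1*12)*(-36) = 12*(-36) = -432)
b = -3/2356 (b = 1/((19/3)*(-124)) = 1/(-2356/3) = -3/2356 ≈ -0.0012733)
sqrt(b + D) = sqrt(-3/2356 - 432) = sqrt(-1017795/2356) = I*sqrt(599481255)/1178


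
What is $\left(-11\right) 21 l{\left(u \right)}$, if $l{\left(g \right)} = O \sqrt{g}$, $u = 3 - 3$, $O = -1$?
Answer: $0$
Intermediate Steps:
$u = 0$
$l{\left(g \right)} = - \sqrt{g}$
$\left(-11\right) 21 l{\left(u \right)} = \left(-11\right) 21 \left(- \sqrt{0}\right) = - 231 \left(\left(-1\right) 0\right) = \left(-231\right) 0 = 0$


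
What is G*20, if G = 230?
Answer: 4600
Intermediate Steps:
G*20 = 230*20 = 4600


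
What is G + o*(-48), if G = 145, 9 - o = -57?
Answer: -3023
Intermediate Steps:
o = 66 (o = 9 - 1*(-57) = 9 + 57 = 66)
G + o*(-48) = 145 + 66*(-48) = 145 - 3168 = -3023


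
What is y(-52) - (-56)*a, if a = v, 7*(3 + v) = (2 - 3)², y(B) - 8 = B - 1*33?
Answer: -237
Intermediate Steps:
y(B) = -25 + B (y(B) = 8 + (B - 1*33) = 8 + (B - 33) = 8 + (-33 + B) = -25 + B)
v = -20/7 (v = -3 + (2 - 3)²/7 = -3 + (⅐)*(-1)² = -3 + (⅐)*1 = -3 + ⅐ = -20/7 ≈ -2.8571)
a = -20/7 ≈ -2.8571
y(-52) - (-56)*a = (-25 - 52) - (-56)*(-20)/7 = -77 - 1*160 = -77 - 160 = -237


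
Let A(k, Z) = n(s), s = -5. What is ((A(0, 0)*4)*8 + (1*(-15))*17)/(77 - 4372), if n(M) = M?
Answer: 83/859 ≈ 0.096624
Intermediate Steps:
A(k, Z) = -5
((A(0, 0)*4)*8 + (1*(-15))*17)/(77 - 4372) = (-5*4*8 + (1*(-15))*17)/(77 - 4372) = (-20*8 - 15*17)/(-4295) = (-160 - 255)*(-1/4295) = -415*(-1/4295) = 83/859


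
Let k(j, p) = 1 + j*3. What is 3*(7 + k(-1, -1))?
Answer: 15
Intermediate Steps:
k(j, p) = 1 + 3*j
3*(7 + k(-1, -1)) = 3*(7 + (1 + 3*(-1))) = 3*(7 + (1 - 3)) = 3*(7 - 2) = 3*5 = 15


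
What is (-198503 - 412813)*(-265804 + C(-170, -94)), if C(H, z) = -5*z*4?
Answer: 161340963984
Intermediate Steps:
C(H, z) = -20*z
(-198503 - 412813)*(-265804 + C(-170, -94)) = (-198503 - 412813)*(-265804 - 20*(-94)) = -611316*(-265804 + 1880) = -611316*(-263924) = 161340963984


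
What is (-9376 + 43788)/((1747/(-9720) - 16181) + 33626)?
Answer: 47783520/24223379 ≈ 1.9726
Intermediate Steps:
(-9376 + 43788)/((1747/(-9720) - 16181) + 33626) = 34412/((1747*(-1/9720) - 16181) + 33626) = 34412/((-1747/9720 - 16181) + 33626) = 34412/(-157281067/9720 + 33626) = 34412/(169563653/9720) = 34412*(9720/169563653) = 47783520/24223379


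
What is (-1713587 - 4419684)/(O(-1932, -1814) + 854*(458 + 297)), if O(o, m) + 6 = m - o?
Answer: -6133271/644882 ≈ -9.5107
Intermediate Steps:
O(o, m) = -6 + m - o (O(o, m) = -6 + (m - o) = -6 + m - o)
(-1713587 - 4419684)/(O(-1932, -1814) + 854*(458 + 297)) = (-1713587 - 4419684)/((-6 - 1814 - 1*(-1932)) + 854*(458 + 297)) = -6133271/((-6 - 1814 + 1932) + 854*755) = -6133271/(112 + 644770) = -6133271/644882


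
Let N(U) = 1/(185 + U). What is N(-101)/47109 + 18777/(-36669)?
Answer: -24767827181/48368317788 ≈ -0.51207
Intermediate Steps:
N(-101)/47109 + 18777/(-36669) = 1/((185 - 101)*47109) + 18777/(-36669) = (1/47109)/84 + 18777*(-1/36669) = (1/84)*(1/47109) - 6259/12223 = 1/3957156 - 6259/12223 = -24767827181/48368317788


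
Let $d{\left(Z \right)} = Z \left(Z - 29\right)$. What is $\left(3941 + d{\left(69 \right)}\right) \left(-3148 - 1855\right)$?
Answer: $-33525103$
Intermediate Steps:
$d{\left(Z \right)} = Z \left(-29 + Z\right)$
$\left(3941 + d{\left(69 \right)}\right) \left(-3148 - 1855\right) = \left(3941 + 69 \left(-29 + 69\right)\right) \left(-3148 - 1855\right) = \left(3941 + 69 \cdot 40\right) \left(-5003\right) = \left(3941 + 2760\right) \left(-5003\right) = 6701 \left(-5003\right) = -33525103$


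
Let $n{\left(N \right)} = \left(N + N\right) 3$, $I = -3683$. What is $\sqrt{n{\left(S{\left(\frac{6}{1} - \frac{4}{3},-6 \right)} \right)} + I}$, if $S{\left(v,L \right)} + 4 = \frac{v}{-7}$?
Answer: $i \sqrt{3711} \approx 60.918 i$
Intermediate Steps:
$S{\left(v,L \right)} = -4 - \frac{v}{7}$ ($S{\left(v,L \right)} = -4 + \frac{v}{-7} = -4 + v \left(- \frac{1}{7}\right) = -4 - \frac{v}{7}$)
$n{\left(N \right)} = 6 N$ ($n{\left(N \right)} = 2 N 3 = 6 N$)
$\sqrt{n{\left(S{\left(\frac{6}{1} - \frac{4}{3},-6 \right)} \right)} + I} = \sqrt{6 \left(-4 - \frac{\frac{6}{1} - \frac{4}{3}}{7}\right) - 3683} = \sqrt{6 \left(-4 - \frac{6 \cdot 1 - \frac{4}{3}}{7}\right) - 3683} = \sqrt{6 \left(-4 - \frac{6 - \frac{4}{3}}{7}\right) - 3683} = \sqrt{6 \left(-4 - \frac{2}{3}\right) - 3683} = \sqrt{6 \left(- \frac{14}{3}\right) - 3683} = \sqrt{-28 - 3683} = \sqrt{-3711} = i \sqrt{3711}$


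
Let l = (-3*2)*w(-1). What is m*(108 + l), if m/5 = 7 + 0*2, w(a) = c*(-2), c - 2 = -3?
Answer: 3360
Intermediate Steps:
c = -1 (c = 2 - 3 = -1)
w(a) = 2 (w(a) = -1*(-2) = 2)
m = 35 (m = 5*(7 + 0*2) = 5*(7 + 0) = 5*7 = 35)
l = -12 (l = -3*2*2 = -6*2 = -12)
m*(108 + l) = 35*(108 - 12) = 35*96 = 3360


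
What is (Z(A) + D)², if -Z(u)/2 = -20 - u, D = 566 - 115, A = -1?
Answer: 239121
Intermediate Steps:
D = 451
Z(u) = 40 + 2*u (Z(u) = -2*(-20 - u) = 40 + 2*u)
(Z(A) + D)² = ((40 + 2*(-1)) + 451)² = ((40 - 2) + 451)² = (38 + 451)² = 489² = 239121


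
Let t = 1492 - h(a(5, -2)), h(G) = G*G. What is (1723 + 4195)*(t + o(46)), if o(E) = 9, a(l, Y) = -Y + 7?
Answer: 8403560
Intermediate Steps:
a(l, Y) = 7 - Y
h(G) = G²
t = 1411 (t = 1492 - (7 - 1*(-2))² = 1492 - (7 + 2)² = 1492 - 1*9² = 1492 - 1*81 = 1492 - 81 = 1411)
(1723 + 4195)*(t + o(46)) = (1723 + 4195)*(1411 + 9) = 5918*1420 = 8403560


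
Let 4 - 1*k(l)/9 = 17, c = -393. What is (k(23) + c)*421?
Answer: -214710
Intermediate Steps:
k(l) = -117 (k(l) = 36 - 9*17 = 36 - 153 = -117)
(k(23) + c)*421 = (-117 - 393)*421 = -510*421 = -214710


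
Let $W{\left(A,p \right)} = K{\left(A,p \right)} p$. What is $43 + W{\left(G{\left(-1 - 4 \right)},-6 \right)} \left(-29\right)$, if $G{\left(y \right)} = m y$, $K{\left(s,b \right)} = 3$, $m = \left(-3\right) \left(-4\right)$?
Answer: $565$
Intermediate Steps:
$m = 12$
$G{\left(y \right)} = 12 y$
$W{\left(A,p \right)} = 3 p$
$43 + W{\left(G{\left(-1 - 4 \right)},-6 \right)} \left(-29\right) = 43 + 3 \left(-6\right) \left(-29\right) = 43 - -522 = 43 + 522 = 565$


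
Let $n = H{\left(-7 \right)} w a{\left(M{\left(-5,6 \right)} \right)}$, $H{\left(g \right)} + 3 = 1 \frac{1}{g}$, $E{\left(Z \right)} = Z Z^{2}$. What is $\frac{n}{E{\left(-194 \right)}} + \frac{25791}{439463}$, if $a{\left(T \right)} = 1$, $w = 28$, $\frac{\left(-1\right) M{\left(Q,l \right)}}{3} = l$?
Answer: $\frac{23543583436}{401086014599} \approx 0.0587$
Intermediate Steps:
$M{\left(Q,l \right)} = - 3 l$
$E{\left(Z \right)} = Z^{3}$
$H{\left(g \right)} = -3 + \frac{1}{g}$ ($H{\left(g \right)} = -3 + 1 \frac{1}{g} = -3 + \frac{1}{g}$)
$n = -88$ ($n = \left(-3 + \frac{1}{-7}\right) 28 \cdot 1 = \left(-3 - \frac{1}{7}\right) 28 \cdot 1 = \left(- \frac{22}{7}\right) 28 \cdot 1 = \left(-88\right) 1 = -88$)
$\frac{n}{E{\left(-194 \right)}} + \frac{25791}{439463} = - \frac{88}{\left(-194\right)^{3}} + \frac{25791}{439463} = - \frac{88}{-7301384} + 25791 \cdot \frac{1}{439463} = \left(-88\right) \left(- \frac{1}{7301384}\right) + \frac{25791}{439463} = \frac{11}{912673} + \frac{25791}{439463} = \frac{23543583436}{401086014599}$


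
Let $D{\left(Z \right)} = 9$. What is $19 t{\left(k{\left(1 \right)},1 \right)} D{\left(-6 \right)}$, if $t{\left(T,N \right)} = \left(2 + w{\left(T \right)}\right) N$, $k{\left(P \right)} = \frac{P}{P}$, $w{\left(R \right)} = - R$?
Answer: $171$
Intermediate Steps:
$k{\left(P \right)} = 1$
$t{\left(T,N \right)} = N \left(2 - T\right)$ ($t{\left(T,N \right)} = \left(2 - T\right) N = N \left(2 - T\right)$)
$19 t{\left(k{\left(1 \right)},1 \right)} D{\left(-6 \right)} = 19 \cdot 1 \left(2 - 1\right) 9 = 19 \cdot 1 \cdot 1 \cdot 9 = 19 \cdot 1 \cdot 9 = 19 \cdot 9 = 171$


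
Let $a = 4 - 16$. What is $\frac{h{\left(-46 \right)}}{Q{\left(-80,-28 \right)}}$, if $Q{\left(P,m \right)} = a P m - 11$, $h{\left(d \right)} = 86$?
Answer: $- \frac{86}{26891} \approx -0.0031981$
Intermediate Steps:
$a = -12$
$Q{\left(P,m \right)} = -11 - 12 P m$ ($Q{\left(P,m \right)} = - 12 P m - 11 = -11 - 12 P m$)
$\frac{h{\left(-46 \right)}}{Q{\left(-80,-28 \right)}} = \frac{86}{-11 - \left(-960\right) \left(-28\right)} = \frac{86}{-11 - 26880} = \frac{86}{-26891} = 86 \left(- \frac{1}{26891}\right) = - \frac{86}{26891}$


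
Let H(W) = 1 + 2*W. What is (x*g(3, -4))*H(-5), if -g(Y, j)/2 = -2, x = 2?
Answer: -72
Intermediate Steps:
g(Y, j) = 4 (g(Y, j) = -2*(-2) = 4)
(x*g(3, -4))*H(-5) = (2*4)*(1 + 2*(-5)) = 8*(1 - 10) = 8*(-9) = -72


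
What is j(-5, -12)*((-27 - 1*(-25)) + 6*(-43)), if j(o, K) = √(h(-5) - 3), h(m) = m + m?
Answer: -260*I*√13 ≈ -937.44*I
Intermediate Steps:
h(m) = 2*m
j(o, K) = I*√13 (j(o, K) = √(2*(-5) - 3) = √(-10 - 3) = √(-13) = I*√13)
j(-5, -12)*((-27 - 1*(-25)) + 6*(-43)) = (I*√13)*((-27 - 1*(-25)) + 6*(-43)) = (I*√13)*((-27 + 25) - 258) = (I*√13)*(-2 - 258) = (I*√13)*(-260) = -260*I*√13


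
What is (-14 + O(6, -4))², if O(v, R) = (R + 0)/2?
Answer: 256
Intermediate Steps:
O(v, R) = R/2 (O(v, R) = R*(½) = R/2)
(-14 + O(6, -4))² = (-14 + (½)*(-4))² = (-14 - 2)² = (-16)² = 256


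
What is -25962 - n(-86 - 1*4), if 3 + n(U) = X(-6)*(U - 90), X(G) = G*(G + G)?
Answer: -12999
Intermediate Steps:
X(G) = 2*G**2 (X(G) = G*(2*G) = 2*G**2)
n(U) = -6483 + 72*U (n(U) = -3 + (2*(-6)**2)*(U - 90) = -3 + (2*36)*(-90 + U) = -3 + 72*(-90 + U) = -3 + (-6480 + 72*U) = -6483 + 72*U)
-25962 - n(-86 - 1*4) = -25962 - (-6483 + 72*(-86 - 1*4)) = -25962 - (-6483 + 72*(-86 - 4)) = -25962 - (-6483 + 72*(-90)) = -25962 - (-6483 - 6480) = -25962 - 1*(-12963) = -25962 + 12963 = -12999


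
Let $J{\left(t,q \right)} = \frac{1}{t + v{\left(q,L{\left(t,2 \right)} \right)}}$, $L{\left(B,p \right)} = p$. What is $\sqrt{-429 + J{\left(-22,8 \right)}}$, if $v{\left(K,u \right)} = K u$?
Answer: $\frac{5 i \sqrt{618}}{6} \approx 20.716 i$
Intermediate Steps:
$J{\left(t,q \right)} = \frac{1}{t + 2 q}$ ($J{\left(t,q \right)} = \frac{1}{t + q 2} = \frac{1}{t + 2 q}$)
$\sqrt{-429 + J{\left(-22,8 \right)}} = \sqrt{-429 + \frac{1}{-22 + 2 \cdot 8}} = \sqrt{-429 + \frac{1}{-22 + 16}} = \sqrt{-429 + \frac{1}{-6}} = \sqrt{-429 - \frac{1}{6}} = \sqrt{- \frac{2575}{6}} = \frac{5 i \sqrt{618}}{6}$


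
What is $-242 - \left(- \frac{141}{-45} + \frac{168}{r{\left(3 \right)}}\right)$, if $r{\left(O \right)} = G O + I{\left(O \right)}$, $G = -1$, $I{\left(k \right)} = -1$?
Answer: $- \frac{3047}{15} \approx -203.13$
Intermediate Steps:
$r{\left(O \right)} = -1 - O$ ($r{\left(O \right)} = - O - 1 = -1 - O$)
$-242 - \left(- \frac{141}{-45} + \frac{168}{r{\left(3 \right)}}\right) = -242 - \left(- \frac{141}{-45} + \frac{168}{-1 - 3}\right) = -242 - \left(\left(-141\right) \left(- \frac{1}{45}\right) + \frac{168}{-1 - 3}\right) = -242 - \left(\frac{47}{15} + \frac{168}{-4}\right) = -242 - \left(\frac{47}{15} + 168 \left(- \frac{1}{4}\right)\right) = -242 - \left(\frac{47}{15} - 42\right) = -242 - - \frac{583}{15} = -242 + \frac{583}{15} = - \frac{3047}{15}$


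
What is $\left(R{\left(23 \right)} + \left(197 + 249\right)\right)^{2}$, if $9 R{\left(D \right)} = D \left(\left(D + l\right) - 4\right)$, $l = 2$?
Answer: $\frac{2247001}{9} \approx 2.4967 \cdot 10^{5}$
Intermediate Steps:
$R{\left(D \right)} = \frac{D \left(-2 + D\right)}{9}$ ($R{\left(D \right)} = \frac{D \left(\left(D + 2\right) - 4\right)}{9} = \frac{D \left(\left(2 + D\right) - 4\right)}{9} = \frac{D \left(-2 + D\right)}{9}$)
$\left(R{\left(23 \right)} + \left(197 + 249\right)\right)^{2} = \left(\frac{1}{9} \cdot 23 \left(-2 + 23\right) + \left(197 + 249\right)\right)^{2} = \left(\frac{1}{9} \cdot 23 \cdot 21 + 446\right)^{2} = \left(\frac{161}{3} + 446\right)^{2} = \left(\frac{1499}{3}\right)^{2} = \frac{2247001}{9}$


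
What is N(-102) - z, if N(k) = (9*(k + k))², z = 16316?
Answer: 3354580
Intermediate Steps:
N(k) = 324*k² (N(k) = (9*(2*k))² = (18*k)² = 324*k²)
N(-102) - z = 324*(-102)² - 1*16316 = 324*10404 - 16316 = 3370896 - 16316 = 3354580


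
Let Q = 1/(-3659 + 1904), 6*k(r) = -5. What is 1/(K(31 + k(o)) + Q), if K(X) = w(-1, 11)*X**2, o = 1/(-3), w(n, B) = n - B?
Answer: -1755/19165186 ≈ -9.1572e-5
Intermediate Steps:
o = -1/3 ≈ -0.33333
k(r) = -5/6 (k(r) = (1/6)*(-5) = -5/6)
K(X) = -12*X**2 (K(X) = (-1 - 1*11)*X**2 = (-1 - 11)*X**2 = -12*X**2)
Q = -1/1755 (Q = 1/(-1755) = -1/1755 ≈ -0.00056980)
1/(K(31 + k(o)) + Q) = 1/(-12*(31 - 5/6)**2 - 1/1755) = 1/(-12*(181/6)**2 - 1/1755) = 1/(-12*32761/36 - 1/1755) = 1/(-32761/3 - 1/1755) = 1/(-19165186/1755) = -1755/19165186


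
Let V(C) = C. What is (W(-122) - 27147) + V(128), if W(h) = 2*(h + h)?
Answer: -27507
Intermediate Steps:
W(h) = 4*h (W(h) = 2*(2*h) = 4*h)
(W(-122) - 27147) + V(128) = (4*(-122) - 27147) + 128 = (-488 - 27147) + 128 = -27635 + 128 = -27507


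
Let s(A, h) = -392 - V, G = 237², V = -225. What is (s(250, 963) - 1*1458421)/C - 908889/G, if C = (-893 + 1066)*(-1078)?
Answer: -14595819299/1745863581 ≈ -8.3602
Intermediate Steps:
G = 56169
s(A, h) = -167 (s(A, h) = -392 - 1*(-225) = -392 + 225 = -167)
C = -186494 (C = 173*(-1078) = -186494)
(s(250, 963) - 1*1458421)/C - 908889/G = (-167 - 1*1458421)/(-186494) - 908889/56169 = (-167 - 1458421)*(-1/186494) - 908889*1/56169 = -1458588*(-1/186494) - 302963/18723 = 729294/93247 - 302963/18723 = -14595819299/1745863581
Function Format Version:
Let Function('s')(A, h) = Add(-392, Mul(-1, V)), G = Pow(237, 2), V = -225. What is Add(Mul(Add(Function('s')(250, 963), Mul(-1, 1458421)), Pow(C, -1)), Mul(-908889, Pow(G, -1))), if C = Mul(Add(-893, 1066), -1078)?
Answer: Rational(-14595819299, 1745863581) ≈ -8.3602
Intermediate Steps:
G = 56169
Function('s')(A, h) = -167 (Function('s')(A, h) = Add(-392, Mul(-1, -225)) = Add(-392, 225) = -167)
C = -186494 (C = Mul(173, -1078) = -186494)
Add(Mul(Add(Function('s')(250, 963), Mul(-1, 1458421)), Pow(C, -1)), Mul(-908889, Pow(G, -1))) = Add(Mul(Add(-167, Mul(-1, 1458421)), Pow(-186494, -1)), Mul(-908889, Pow(56169, -1))) = Add(Mul(Add(-167, -1458421), Rational(-1, 186494)), Mul(-908889, Rational(1, 56169))) = Add(Mul(-1458588, Rational(-1, 186494)), Rational(-302963, 18723)) = Add(Rational(729294, 93247), Rational(-302963, 18723)) = Rational(-14595819299, 1745863581)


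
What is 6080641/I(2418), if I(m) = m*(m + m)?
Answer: 6080641/11693448 ≈ 0.52000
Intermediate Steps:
I(m) = 2*m² (I(m) = m*(2*m) = 2*m²)
6080641/I(2418) = 6080641/((2*2418²)) = 6080641/((2*5846724)) = 6080641/11693448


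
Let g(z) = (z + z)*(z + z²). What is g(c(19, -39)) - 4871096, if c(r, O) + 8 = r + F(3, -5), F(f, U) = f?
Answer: -4865216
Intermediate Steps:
c(r, O) = -5 + r (c(r, O) = -8 + (r + 3) = -8 + (3 + r) = -5 + r)
g(z) = 2*z*(z + z²) (g(z) = (2*z)*(z + z²) = 2*z*(z + z²))
g(c(19, -39)) - 4871096 = 2*(-5 + 19)²*(1 + (-5 + 19)) - 4871096 = 2*14²*(1 + 14) - 4871096 = 2*196*15 - 4871096 = 5880 - 4871096 = -4865216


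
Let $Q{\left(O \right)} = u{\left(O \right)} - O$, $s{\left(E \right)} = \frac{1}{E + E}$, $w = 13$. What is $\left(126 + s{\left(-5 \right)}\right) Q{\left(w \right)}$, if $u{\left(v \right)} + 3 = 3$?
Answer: $- \frac{16367}{10} \approx -1636.7$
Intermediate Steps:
$u{\left(v \right)} = 0$ ($u{\left(v \right)} = -3 + 3 = 0$)
$s{\left(E \right)} = \frac{1}{2 E}$
$Q{\left(O \right)} = - O$ ($Q{\left(O \right)} = 0 - O = - O$)
$\left(126 + s{\left(-5 \right)}\right) Q{\left(w \right)} = \left(126 + \frac{1}{2 \left(-5\right)}\right) \left(\left(-1\right) 13\right) = \left(126 + \frac{1}{2} \left(- \frac{1}{5}\right)\right) \left(-13\right) = \left(126 - \frac{1}{10}\right) \left(-13\right) = \frac{1259}{10} \left(-13\right) = - \frac{16367}{10}$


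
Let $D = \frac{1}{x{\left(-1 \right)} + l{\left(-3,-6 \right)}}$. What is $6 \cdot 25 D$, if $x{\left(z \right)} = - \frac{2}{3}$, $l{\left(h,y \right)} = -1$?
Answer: $-90$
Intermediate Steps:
$x{\left(z \right)} = - \frac{2}{3}$ ($x{\left(z \right)} = \left(-2\right) \frac{1}{3} = - \frac{2}{3}$)
$D = - \frac{3}{5}$ ($D = \frac{1}{- \frac{2}{3} - 1} = \frac{1}{- \frac{5}{3}} = - \frac{3}{5} \approx -0.6$)
$6 \cdot 25 D = 6 \cdot 25 \left(- \frac{3}{5}\right) = 150 \left(- \frac{3}{5}\right) = -90$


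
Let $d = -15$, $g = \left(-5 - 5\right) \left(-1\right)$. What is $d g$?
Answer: $-150$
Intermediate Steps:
$g = 10$ ($g = \left(-5 - 5\right) \left(-1\right) = \left(-10\right) \left(-1\right) = 10$)
$d g = \left(-15\right) 10 = -150$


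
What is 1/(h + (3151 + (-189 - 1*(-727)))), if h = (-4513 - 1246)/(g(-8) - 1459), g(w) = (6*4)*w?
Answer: 127/468946 ≈ 0.00027082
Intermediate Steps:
g(w) = 24*w
h = 443/127 (h = (-4513 - 1246)/(24*(-8) - 1459) = -5759/(-192 - 1459) = -5759/(-1651) = -5759*(-1/1651) = 443/127 ≈ 3.4882)
1/(h + (3151 + (-189 - 1*(-727)))) = 1/(443/127 + (3151 + (-189 - 1*(-727)))) = 1/(443/127 + (3151 + (-189 + 727))) = 1/(443/127 + (3151 + 538)) = 1/(443/127 + 3689) = 1/(468946/127) = 127/468946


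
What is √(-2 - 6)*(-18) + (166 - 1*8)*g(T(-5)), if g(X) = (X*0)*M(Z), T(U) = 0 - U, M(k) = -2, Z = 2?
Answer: -36*I*√2 ≈ -50.912*I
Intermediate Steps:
T(U) = -U
g(X) = 0 (g(X) = (X*0)*(-2) = 0*(-2) = 0)
√(-2 - 6)*(-18) + (166 - 1*8)*g(T(-5)) = √(-2 - 6)*(-18) + (166 - 1*8)*0 = √(-8)*(-18) + (166 - 8)*0 = (2*I*√2)*(-18) + 158*0 = -36*I*√2 + 0 = -36*I*√2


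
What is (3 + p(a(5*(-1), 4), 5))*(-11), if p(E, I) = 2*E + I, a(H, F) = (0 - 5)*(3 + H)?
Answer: -308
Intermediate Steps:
a(H, F) = -15 - 5*H (a(H, F) = -5*(3 + H) = -15 - 5*H)
p(E, I) = I + 2*E
(3 + p(a(5*(-1), 4), 5))*(-11) = (3 + (5 + 2*(-15 - 25*(-1))))*(-11) = (3 + (5 + 2*(-15 - 5*(-5))))*(-11) = (3 + (5 + 2*(-15 + 25)))*(-11) = (3 + (5 + 2*10))*(-11) = (3 + (5 + 20))*(-11) = (3 + 25)*(-11) = 28*(-11) = -308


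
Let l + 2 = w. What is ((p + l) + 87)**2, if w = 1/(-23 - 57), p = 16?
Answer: 65270241/6400 ≈ 10198.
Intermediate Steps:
w = -1/80 (w = 1/(-80) = -1/80 ≈ -0.012500)
l = -161/80 (l = -2 - 1/80 = -161/80 ≈ -2.0125)
((p + l) + 87)**2 = ((16 - 161/80) + 87)**2 = (1119/80 + 87)**2 = (8079/80)**2 = 65270241/6400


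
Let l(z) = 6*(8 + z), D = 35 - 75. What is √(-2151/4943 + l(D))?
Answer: I*√4701816201/4943 ≈ 13.872*I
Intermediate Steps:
D = -40
l(z) = 48 + 6*z
√(-2151/4943 + l(D)) = √(-2151/4943 + (48 + 6*(-40))) = √(-2151*1/4943 + (48 - 240)) = √(-2151/4943 - 192) = √(-951207/4943) = I*√4701816201/4943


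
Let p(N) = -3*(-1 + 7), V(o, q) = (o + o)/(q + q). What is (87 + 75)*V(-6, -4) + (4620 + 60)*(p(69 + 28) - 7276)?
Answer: -34135677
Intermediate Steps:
V(o, q) = o/q (V(o, q) = (2*o)/((2*q)) = (2*o)*(1/(2*q)) = o/q)
p(N) = -18 (p(N) = -3*6 = -18)
(87 + 75)*V(-6, -4) + (4620 + 60)*(p(69 + 28) - 7276) = (87 + 75)*(-6/(-4)) + (4620 + 60)*(-18 - 7276) = 162*(-6*(-¼)) + 4680*(-7294) = 162*(3/2) - 34135920 = 243 - 34135920 = -34135677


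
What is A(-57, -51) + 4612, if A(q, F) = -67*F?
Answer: 8029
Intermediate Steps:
A(-57, -51) + 4612 = -67*(-51) + 4612 = 3417 + 4612 = 8029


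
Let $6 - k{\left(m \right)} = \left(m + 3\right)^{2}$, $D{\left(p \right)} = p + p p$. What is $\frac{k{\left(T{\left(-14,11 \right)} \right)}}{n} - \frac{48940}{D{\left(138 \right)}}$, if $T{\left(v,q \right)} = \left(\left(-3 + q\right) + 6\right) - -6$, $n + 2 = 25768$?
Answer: $- \frac{635510113}{247121706} \approx -2.5716$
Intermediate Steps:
$n = 25766$ ($n = -2 + 25768 = 25766$)
$T{\left(v,q \right)} = 9 + q$ ($T{\left(v,q \right)} = \left(3 + q\right) + 6 = 9 + q$)
$D{\left(p \right)} = p + p^{2}$
$k{\left(m \right)} = 6 - \left(3 + m\right)^{2}$ ($k{\left(m \right)} = 6 - \left(m + 3\right)^{2} = 6 - \left(3 + m\right)^{2}$)
$\frac{k{\left(T{\left(-14,11 \right)} \right)}}{n} - \frac{48940}{D{\left(138 \right)}} = \frac{6 - \left(3 + \left(9 + 11\right)\right)^{2}}{25766} - \frac{48940}{138 \left(1 + 138\right)} = \left(6 - \left(3 + 20\right)^{2}\right) \frac{1}{25766} - \frac{48940}{138 \cdot 139} = \left(6 - 23^{2}\right) \frac{1}{25766} - \frac{48940}{19182} = \left(6 - 529\right) \frac{1}{25766} - \frac{24470}{9591} = \left(-523\right) \frac{1}{25766} - \frac{24470}{9591} = - \frac{523}{25766} - \frac{24470}{9591} = - \frac{635510113}{247121706}$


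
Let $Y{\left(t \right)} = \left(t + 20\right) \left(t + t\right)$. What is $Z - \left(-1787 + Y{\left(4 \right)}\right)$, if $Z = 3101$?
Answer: $4696$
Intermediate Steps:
$Y{\left(t \right)} = 2 t \left(20 + t\right)$ ($Y{\left(t \right)} = \left(20 + t\right) 2 t = 2 t \left(20 + t\right)$)
$Z - \left(-1787 + Y{\left(4 \right)}\right) = 3101 + \left(1787 - 2 \cdot 4 \left(20 + 4\right)\right) = 3101 + \left(1787 - 2 \cdot 4 \cdot 24\right) = 3101 + \left(1787 - 192\right) = 3101 + 1595 = 4696$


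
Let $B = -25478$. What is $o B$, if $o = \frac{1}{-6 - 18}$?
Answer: $\frac{12739}{12} \approx 1061.6$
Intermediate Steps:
$o = - \frac{1}{24}$ ($o = \frac{1}{-24} = - \frac{1}{24} \approx -0.041667$)
$o B = \left(- \frac{1}{24}\right) \left(-25478\right) = \frac{12739}{12}$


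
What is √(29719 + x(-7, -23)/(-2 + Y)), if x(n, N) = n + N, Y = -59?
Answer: √110586229/61 ≈ 172.39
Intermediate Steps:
x(n, N) = N + n
√(29719 + x(-7, -23)/(-2 + Y)) = √(29719 + (-23 - 7)/(-2 - 59)) = √(29719 - 30/(-61)) = √(29719 - 30*(-1/61)) = √(29719 + 30/61) = √(1812889/61) = √110586229/61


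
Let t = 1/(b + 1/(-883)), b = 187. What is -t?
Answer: -883/165120 ≈ -0.0053476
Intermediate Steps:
t = 883/165120 (t = 1/(187 + 1/(-883)) = 1/(187 - 1/883) = 1/(165120/883) = 883/165120 ≈ 0.0053476)
-t = -1*883/165120 = -883/165120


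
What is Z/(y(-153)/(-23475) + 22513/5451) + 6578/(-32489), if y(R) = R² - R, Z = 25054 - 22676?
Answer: 3294527251158112/4332475434719 ≈ 760.43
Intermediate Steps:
Z = 2378
Z/(y(-153)/(-23475) + 22513/5451) + 6578/(-32489) = 2378/(-153*(-1 - 153)/(-23475) + 22513/5451) + 6578/(-32489) = 2378/(-153*(-154)*(-1/23475) + 22513*(1/5451)) + 6578*(-1/32489) = 2378/(23562*(-1/23475) + 22513/5451) - 6578/32489 = 2378/(-7854/7825 + 22513/5451) - 6578/32489 = 2378/(133352071/42654075) - 6578/32489 = 2378*(42654075/133352071) - 6578/32489 = 101431390350/133352071 - 6578/32489 = 3294527251158112/4332475434719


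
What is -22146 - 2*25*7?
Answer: -22496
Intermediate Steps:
-22146 - 2*25*7 = -22146 - 50*7 = -22146 - 350 = -22496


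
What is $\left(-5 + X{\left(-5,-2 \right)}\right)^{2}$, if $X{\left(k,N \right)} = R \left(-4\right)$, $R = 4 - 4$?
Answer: $25$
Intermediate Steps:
$R = 0$ ($R = 4 - 4 = 0$)
$X{\left(k,N \right)} = 0$ ($X{\left(k,N \right)} = 0 \left(-4\right) = 0$)
$\left(-5 + X{\left(-5,-2 \right)}\right)^{2} = \left(-5 + 0\right)^{2} = \left(-5\right)^{2} = 25$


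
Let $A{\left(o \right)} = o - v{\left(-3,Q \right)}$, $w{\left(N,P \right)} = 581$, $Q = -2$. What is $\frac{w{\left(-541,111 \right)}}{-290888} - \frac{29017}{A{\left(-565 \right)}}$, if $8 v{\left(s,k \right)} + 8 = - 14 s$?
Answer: $\frac{33761465447}{662351976} \approx 50.972$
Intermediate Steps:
$v{\left(s,k \right)} = -1 - \frac{7 s}{4}$ ($v{\left(s,k \right)} = -1 + \frac{\left(-14\right) s}{8} = -1 - \frac{7 s}{4}$)
$A{\left(o \right)} = - \frac{17}{4} + o$ ($A{\left(o \right)} = o - \left(-1 - - \frac{21}{4}\right) = o - \left(-1 + \frac{21}{4}\right) = o - \frac{17}{4} = - \frac{17}{4} + o$)
$\frac{w{\left(-541,111 \right)}}{-290888} - \frac{29017}{A{\left(-565 \right)}} = \frac{581}{-290888} - \frac{29017}{- \frac{17}{4} - 565} = 581 \left(- \frac{1}{290888}\right) - \frac{29017}{- \frac{2277}{4}} = - \frac{581}{290888} - - \frac{116068}{2277} = - \frac{581}{290888} + \frac{116068}{2277} = \frac{33761465447}{662351976}$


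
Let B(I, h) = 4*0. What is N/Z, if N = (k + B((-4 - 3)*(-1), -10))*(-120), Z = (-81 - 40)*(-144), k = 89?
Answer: -445/726 ≈ -0.61295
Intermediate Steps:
B(I, h) = 0
Z = 17424 (Z = -121*(-144) = 17424)
N = -10680 (N = (89 + 0)*(-120) = 89*(-120) = -10680)
N/Z = -10680/17424 = -10680*1/17424 = -445/726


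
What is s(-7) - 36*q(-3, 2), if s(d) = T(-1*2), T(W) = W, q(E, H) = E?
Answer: 106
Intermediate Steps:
s(d) = -2 (s(d) = -1*2 = -2)
s(-7) - 36*q(-3, 2) = -2 - 36*(-3) = -2 + 108 = 106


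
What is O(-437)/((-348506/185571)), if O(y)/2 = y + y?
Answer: 162189054/174253 ≈ 930.77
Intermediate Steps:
O(y) = 4*y (O(y) = 2*(y + y) = 2*(2*y) = 4*y)
O(-437)/((-348506/185571)) = (4*(-437))/((-348506/185571)) = -1748/((-348506*1/185571)) = -1748/(-348506/185571) = -1748*(-185571/348506) = 162189054/174253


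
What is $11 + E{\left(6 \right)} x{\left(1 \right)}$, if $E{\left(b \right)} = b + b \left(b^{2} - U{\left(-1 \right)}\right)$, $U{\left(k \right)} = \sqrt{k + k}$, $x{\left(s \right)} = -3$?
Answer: $-655 + 18 i \sqrt{2} \approx -655.0 + 25.456 i$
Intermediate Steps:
$U{\left(k \right)} = \sqrt{2} \sqrt{k}$ ($U{\left(k \right)} = \sqrt{2 k} = \sqrt{2} \sqrt{k}$)
$E{\left(b \right)} = b + b \left(b^{2} - i \sqrt{2}\right)$ ($E{\left(b \right)} = b + b \left(b^{2} - \sqrt{2} \sqrt{-1}\right) = b + b \left(b^{2} - \sqrt{2} i\right) = b + b \left(b^{2} - i \sqrt{2}\right)$)
$11 + E{\left(6 \right)} x{\left(1 \right)} = 11 + 6 \left(1 + 6^{2} - i \sqrt{2}\right) \left(-3\right) = 11 + 6 \left(1 + 36 - i \sqrt{2}\right) \left(-3\right) = 11 + 6 \left(37 - i \sqrt{2}\right) \left(-3\right) = 11 + \left(222 - 6 i \sqrt{2}\right) \left(-3\right) = 11 - \left(666 - 18 i \sqrt{2}\right) = -655 + 18 i \sqrt{2}$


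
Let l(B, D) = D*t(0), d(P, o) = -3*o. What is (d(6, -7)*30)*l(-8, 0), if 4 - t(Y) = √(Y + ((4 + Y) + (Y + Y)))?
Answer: 0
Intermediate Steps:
t(Y) = 4 - √(4 + 4*Y) (t(Y) = 4 - √(Y + ((4 + Y) + (Y + Y))) = 4 - √(Y + ((4 + Y) + 2*Y)) = 4 - √(Y + (4 + 3*Y)) = 4 - √(4 + 4*Y))
l(B, D) = 2*D (l(B, D) = D*(4 - 2*√(1 + 0)) = D*(4 - 2*√1) = D*(4 - 2*1) = D*(4 - 2) = D*2 = 2*D)
(d(6, -7)*30)*l(-8, 0) = (-3*(-7)*30)*(2*0) = (21*30)*0 = 630*0 = 0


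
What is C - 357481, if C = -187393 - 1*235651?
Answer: -780525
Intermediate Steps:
C = -423044 (C = -187393 - 235651 = -423044)
C - 357481 = -423044 - 357481 = -780525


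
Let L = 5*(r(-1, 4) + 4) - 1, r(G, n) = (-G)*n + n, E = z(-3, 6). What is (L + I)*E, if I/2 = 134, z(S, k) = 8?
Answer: 2616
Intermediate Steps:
E = 8
I = 268 (I = 2*134 = 268)
r(G, n) = n - G*n (r(G, n) = -G*n + n = n - G*n)
L = 59 (L = 5*(4*(1 - 1*(-1)) + 4) - 1 = 5*(4*(1 + 1) + 4) - 1 = 5*(4*2 + 4) - 1 = 5*(8 + 4) - 1 = 5*12 - 1 = 60 - 1 = 59)
(L + I)*E = (59 + 268)*8 = 327*8 = 2616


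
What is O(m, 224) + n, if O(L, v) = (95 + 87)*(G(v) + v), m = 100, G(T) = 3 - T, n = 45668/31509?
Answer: 17249582/31509 ≈ 547.45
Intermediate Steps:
n = 45668/31509 (n = 45668*(1/31509) = 45668/31509 ≈ 1.4494)
O(L, v) = 546 (O(L, v) = (95 + 87)*((3 - v) + v) = 182*3 = 546)
O(m, 224) + n = 546 + 45668/31509 = 17249582/31509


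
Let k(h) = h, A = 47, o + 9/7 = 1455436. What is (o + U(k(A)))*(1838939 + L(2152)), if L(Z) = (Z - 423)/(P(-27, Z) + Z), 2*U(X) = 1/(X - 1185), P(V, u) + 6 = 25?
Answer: 3560549384859723253/1330322 ≈ 2.6765e+12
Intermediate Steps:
o = 10188043/7 (o = -9/7 + 1455436 = 10188043/7 ≈ 1.4554e+6)
P(V, u) = 19 (P(V, u) = -6 + 25 = 19)
U(X) = 1/(2*(-1185 + X)) (U(X) = 1/(2*(X - 1185)) = 1/(2*(-1185 + X)))
L(Z) = (-423 + Z)/(19 + Z) (L(Z) = (Z - 423)/(19 + Z) = (-423 + Z)/(19 + Z))
(o + U(k(A)))*(1838939 + L(2152)) = (10188043/7 + 1/(2*(-1185 + 47)))*(1838939 + (-423 + 2152)/(19 + 2152)) = (10188043/7 + (½)/(-1138))*(1838939 + 1729/2171) = (10188043/7 + (½)*(-1/1138))*(1838939 + (1/2171)*1729) = (10188043/7 - 1/2276)*(1838939 + 133/167) = (23187985861/15932)*(307102946/167) = 3560549384859723253/1330322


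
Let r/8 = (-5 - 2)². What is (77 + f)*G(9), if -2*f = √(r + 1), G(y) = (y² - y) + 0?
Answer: 5544 - 36*√393 ≈ 4830.3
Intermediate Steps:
r = 392 (r = 8*(-5 - 2)² = 8*(-7)² = 8*49 = 392)
G(y) = y² - y
f = -√393/2 (f = -√(392 + 1)/2 = -√393/2 ≈ -9.9121)
(77 + f)*G(9) = (77 - √393/2)*(9*(-1 + 9)) = (77 - √393/2)*(9*8) = (77 - √393/2)*72 = 5544 - 36*√393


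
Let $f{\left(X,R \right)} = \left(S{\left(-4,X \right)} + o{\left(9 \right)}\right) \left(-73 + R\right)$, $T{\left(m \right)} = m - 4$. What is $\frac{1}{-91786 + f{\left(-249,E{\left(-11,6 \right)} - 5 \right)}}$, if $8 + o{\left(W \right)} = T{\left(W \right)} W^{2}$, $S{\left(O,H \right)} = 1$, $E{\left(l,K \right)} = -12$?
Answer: $- \frac{1}{127606} \approx -7.8366 \cdot 10^{-6}$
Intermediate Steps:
$T{\left(m \right)} = -4 + m$
$o{\left(W \right)} = -8 + W^{2} \left(-4 + W\right)$ ($o{\left(W \right)} = -8 + \left(-4 + W\right) W^{2} = -8 + W^{2} \left(-4 + W\right)$)
$f{\left(X,R \right)} = -29054 + 398 R$ ($f{\left(X,R \right)} = \left(1 - \left(8 - 9^{2} \left(-4 + 9\right)\right)\right) \left(-73 + R\right) = \left(1 + \left(-8 + 81 \cdot 5\right)\right) \left(-73 + R\right) = \left(1 + \left(-8 + 405\right)\right) \left(-73 + R\right) = \left(1 + 397\right) \left(-73 + R\right) = 398 \left(-73 + R\right) = -29054 + 398 R$)
$\frac{1}{-91786 + f{\left(-249,E{\left(-11,6 \right)} - 5 \right)}} = \frac{1}{-91786 - \left(29054 - 398 \left(-12 - 5\right)\right)} = \frac{1}{-91786 + \left(-29054 + 398 \left(-17\right)\right)} = \frac{1}{-91786 - 35820} = \frac{1}{-127606} = - \frac{1}{127606}$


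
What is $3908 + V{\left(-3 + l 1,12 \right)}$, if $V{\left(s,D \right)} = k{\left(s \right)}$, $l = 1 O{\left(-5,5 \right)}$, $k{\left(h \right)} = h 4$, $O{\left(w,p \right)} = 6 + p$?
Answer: $3940$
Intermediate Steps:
$k{\left(h \right)} = 4 h$
$l = 11$ ($l = 1 \left(6 + 5\right) = 1 \cdot 11 = 11$)
$V{\left(s,D \right)} = 4 s$
$3908 + V{\left(-3 + l 1,12 \right)} = 3908 + 4 \left(-3 + 11 \cdot 1\right) = 3908 + 4 \left(-3 + 11\right) = 3908 + 4 \cdot 8 = 3908 + 32 = 3940$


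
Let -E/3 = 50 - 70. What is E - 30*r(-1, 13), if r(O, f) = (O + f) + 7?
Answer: -510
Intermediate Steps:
r(O, f) = 7 + O + f
E = 60 (E = -3*(50 - 70) = -3*(-20) = 60)
E - 30*r(-1, 13) = 60 - 30*(7 - 1 + 13) = 60 - 30*19 = 60 - 570 = -510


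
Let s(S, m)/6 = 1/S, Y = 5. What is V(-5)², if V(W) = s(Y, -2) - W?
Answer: 961/25 ≈ 38.440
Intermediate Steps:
s(S, m) = 6/S
V(W) = 6/5 - W
V(-5)² = (6/5 - 1*(-5))² = (6/5 + 5)² = (31/5)² = 961/25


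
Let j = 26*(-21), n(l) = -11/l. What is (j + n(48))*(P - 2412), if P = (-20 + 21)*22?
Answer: 31331705/24 ≈ 1.3055e+6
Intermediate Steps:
P = 22 (P = 1*22 = 22)
j = -546
(j + n(48))*(P - 2412) = (-546 - 11/48)*(22 - 2412) = (-546 - 11*1/48)*(-2390) = (-546 - 11/48)*(-2390) = -26219/48*(-2390) = 31331705/24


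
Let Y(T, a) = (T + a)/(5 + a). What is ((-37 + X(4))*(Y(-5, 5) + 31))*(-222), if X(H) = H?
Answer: 227106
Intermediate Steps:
Y(T, a) = (T + a)/(5 + a)
((-37 + X(4))*(Y(-5, 5) + 31))*(-222) = ((-37 + 4)*((-5 + 5)/(5 + 5) + 31))*(-222) = -33*(0/10 + 31)*(-222) = -33*((⅒)*0 + 31)*(-222) = -33*(0 + 31)*(-222) = -33*31*(-222) = -1023*(-222) = 227106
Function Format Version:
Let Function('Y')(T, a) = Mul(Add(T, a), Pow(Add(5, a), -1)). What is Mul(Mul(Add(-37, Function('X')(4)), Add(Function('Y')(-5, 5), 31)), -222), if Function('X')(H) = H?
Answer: 227106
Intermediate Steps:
Function('Y')(T, a) = Mul(Pow(Add(5, a), -1), Add(T, a))
Mul(Mul(Add(-37, Function('X')(4)), Add(Function('Y')(-5, 5), 31)), -222) = Mul(Mul(Add(-37, 4), Add(Mul(Pow(Add(5, 5), -1), Add(-5, 5)), 31)), -222) = Mul(Mul(-33, Add(Mul(Pow(10, -1), 0), 31)), -222) = Mul(Mul(-33, Add(Mul(Rational(1, 10), 0), 31)), -222) = Mul(Mul(-33, Add(0, 31)), -222) = Mul(Mul(-33, 31), -222) = Mul(-1023, -222) = 227106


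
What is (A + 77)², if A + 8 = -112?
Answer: 1849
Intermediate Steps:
A = -120 (A = -8 - 112 = -120)
(A + 77)² = (-120 + 77)² = (-43)² = 1849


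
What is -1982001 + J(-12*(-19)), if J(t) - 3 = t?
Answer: -1981770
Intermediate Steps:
J(t) = 3 + t
-1982001 + J(-12*(-19)) = -1982001 + (3 - 12*(-19)) = -1982001 + (3 + 228) = -1982001 + 231 = -1981770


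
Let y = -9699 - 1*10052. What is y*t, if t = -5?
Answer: 98755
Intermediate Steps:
y = -19751 (y = -9699 - 10052 = -19751)
y*t = -19751*(-5) = 98755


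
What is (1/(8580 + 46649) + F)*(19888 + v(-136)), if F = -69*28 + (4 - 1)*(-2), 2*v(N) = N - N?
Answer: -2128688234288/55229 ≈ -3.8543e+7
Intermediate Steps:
v(N) = 0 (v(N) = (N - N)/2 = (1/2)*0 = 0)
F = -1938 (F = -1932 + 3*(-2) = -1932 - 6 = -1938)
(1/(8580 + 46649) + F)*(19888 + v(-136)) = (1/(8580 + 46649) - 1938)*(19888 + 0) = (1/55229 - 1938)*19888 = -107033801/55229*19888 = -2128688234288/55229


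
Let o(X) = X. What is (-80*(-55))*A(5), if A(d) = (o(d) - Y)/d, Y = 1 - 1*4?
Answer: 7040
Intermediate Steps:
Y = -3 (Y = 1 - 4 = -3)
A(d) = (3 + d)/d (A(d) = (d - 1*(-3))/d = (d + 3)/d = (3 + d)/d)
(-80*(-55))*A(5) = (-80*(-55))*((3 + 5)/5) = 4400*((⅕)*8) = 4400*(8/5) = 7040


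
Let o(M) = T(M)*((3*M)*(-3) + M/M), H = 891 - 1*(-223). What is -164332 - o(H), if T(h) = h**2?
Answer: 12440820568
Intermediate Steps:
H = 1114 (H = 891 + 223 = 1114)
o(M) = M**2*(1 - 9*M) (o(M) = M**2*((3*M)*(-3) + M/M) = M**2*(-9*M + 1) = M**2*(1 - 9*M))
-164332 - o(H) = -164332 - 1114**2*(1 - 9*1114) = -164332 - 1240996*(1 - 10026) = -164332 - 1240996*(-10025) = -164332 - 1*(-12440984900) = -164332 + 12440984900 = 12440820568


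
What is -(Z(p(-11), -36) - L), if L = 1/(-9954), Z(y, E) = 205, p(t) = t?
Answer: -2040571/9954 ≈ -205.00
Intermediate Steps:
L = -1/9954 ≈ -0.00010046
-(Z(p(-11), -36) - L) = -(205 - 1*(-1/9954)) = -(205 + 1/9954) = -1*2040571/9954 = -2040571/9954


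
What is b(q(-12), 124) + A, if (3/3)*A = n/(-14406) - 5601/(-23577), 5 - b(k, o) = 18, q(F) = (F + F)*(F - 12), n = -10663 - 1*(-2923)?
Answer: -230682190/18869459 ≈ -12.225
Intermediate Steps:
n = -7740 (n = -10663 + 2923 = -7740)
q(F) = 2*F*(-12 + F) (q(F) = (2*F)*(-12 + F) = 2*F*(-12 + F))
b(k, o) = -13 (b(k, o) = 5 - 1*18 = 5 - 18 = -13)
A = 14620777/18869459 (A = -7740/(-14406) - 5601/(-23577) = -7740*(-1/14406) - 5601*(-1/23577) = 1290/2401 + 1867/7859 = 14620777/18869459 ≈ 0.77484)
b(q(-12), 124) + A = -13 + 14620777/18869459 = -230682190/18869459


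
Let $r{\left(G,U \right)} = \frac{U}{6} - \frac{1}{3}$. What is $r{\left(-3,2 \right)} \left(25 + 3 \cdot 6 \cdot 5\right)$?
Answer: $0$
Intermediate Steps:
$r{\left(G,U \right)} = - \frac{1}{3} + \frac{U}{6}$ ($r{\left(G,U \right)} = U \frac{1}{6} - \frac{1}{3} = \frac{U}{6} - \frac{1}{3} = - \frac{1}{3} + \frac{U}{6}$)
$r{\left(-3,2 \right)} \left(25 + 3 \cdot 6 \cdot 5\right) = \left(- \frac{1}{3} + \frac{1}{6} \cdot 2\right) \left(25 + 3 \cdot 6 \cdot 5\right) = \left(- \frac{1}{3} + \frac{1}{3}\right) \left(25 + 18 \cdot 5\right) = 0 \left(25 + 90\right) = 0 \cdot 115 = 0$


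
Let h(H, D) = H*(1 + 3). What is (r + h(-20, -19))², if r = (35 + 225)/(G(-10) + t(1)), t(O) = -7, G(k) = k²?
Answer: 51552400/8649 ≈ 5960.5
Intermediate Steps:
h(H, D) = 4*H (h(H, D) = H*4 = 4*H)
r = 260/93 (r = (35 + 225)/((-10)² - 7) = 260/(100 - 7) = 260/93 ≈ 2.7957)
(r + h(-20, -19))² = (260/93 + 4*(-20))² = (260/93 - 80)² = (-7180/93)² = 51552400/8649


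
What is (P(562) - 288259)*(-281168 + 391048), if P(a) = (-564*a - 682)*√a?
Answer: -31673898920 - 34903382000*√562 ≈ -8.5911e+11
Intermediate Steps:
P(a) = √a*(-682 - 564*a) (P(a) = (-682 - 564*a)*√a = √a*(-682 - 564*a))
(P(562) - 288259)*(-281168 + 391048) = (√562*(-682 - 564*562) - 288259)*(-281168 + 391048) = (√562*(-682 - 316968) - 288259)*109880 = (√562*(-317650) - 288259)*109880 = (-317650*√562 - 288259)*109880 = (-288259 - 317650*√562)*109880 = -31673898920 - 34903382000*√562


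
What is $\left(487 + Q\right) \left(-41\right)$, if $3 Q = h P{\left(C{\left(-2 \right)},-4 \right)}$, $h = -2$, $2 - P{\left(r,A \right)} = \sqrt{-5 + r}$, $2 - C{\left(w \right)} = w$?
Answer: $- \frac{59737}{3} - \frac{82 i}{3} \approx -19912.0 - 27.333 i$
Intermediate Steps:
$C{\left(w \right)} = 2 - w$
$P{\left(r,A \right)} = 2 - \sqrt{-5 + r}$
$Q = - \frac{4}{3} + \frac{2 i}{3}$ ($Q = \frac{\left(-2\right) \left(2 - \sqrt{-5 + \left(2 - -2\right)}\right)}{3} = \frac{\left(-2\right) \left(2 - \sqrt{-5 + \left(2 + 2\right)}\right)}{3} = \frac{\left(-2\right) \left(2 - \sqrt{-5 + 4}\right)}{3} = \frac{\left(-2\right) \left(2 - \sqrt{-1}\right)}{3} = \frac{\left(-2\right) \left(2 - i\right)}{3} = \frac{-4 + 2 i}{3} = - \frac{4}{3} + \frac{2 i}{3} \approx -1.3333 + 0.66667 i$)
$\left(487 + Q\right) \left(-41\right) = \left(487 - \left(\frac{4}{3} - \frac{2 i}{3}\right)\right) \left(-41\right) = \left(\frac{1457}{3} + \frac{2 i}{3}\right) \left(-41\right) = - \frac{59737}{3} - \frac{82 i}{3}$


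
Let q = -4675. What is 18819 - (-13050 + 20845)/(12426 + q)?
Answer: 145858274/7751 ≈ 18818.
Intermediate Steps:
18819 - (-13050 + 20845)/(12426 + q) = 18819 - (-13050 + 20845)/(12426 - 4675) = 18819 - 7795/7751 = 145858274/7751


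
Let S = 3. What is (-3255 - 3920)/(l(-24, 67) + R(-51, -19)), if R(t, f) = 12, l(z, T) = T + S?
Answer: -175/2 ≈ -87.500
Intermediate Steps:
l(z, T) = 3 + T (l(z, T) = T + 3 = 3 + T)
(-3255 - 3920)/(l(-24, 67) + R(-51, -19)) = (-3255 - 3920)/((3 + 67) + 12) = -7175/(70 + 12) = -7175/82 = -7175*1/82 = -175/2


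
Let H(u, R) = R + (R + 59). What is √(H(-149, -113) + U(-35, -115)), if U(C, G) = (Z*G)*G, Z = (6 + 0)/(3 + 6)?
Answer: √77847/3 ≈ 93.004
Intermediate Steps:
H(u, R) = 59 + 2*R (H(u, R) = R + (59 + R) = 59 + 2*R)
Z = ⅔ (Z = 6/9 = 6*(⅑) = ⅔ ≈ 0.66667)
U(C, G) = 2*G²/3 (U(C, G) = (2*G/3)*G = 2*G²/3)
√(H(-149, -113) + U(-35, -115)) = √((59 + 2*(-113)) + (⅔)*(-115)²) = √((59 - 226) + (⅔)*13225) = √(-167 + 26450/3) = √(25949/3) = √77847/3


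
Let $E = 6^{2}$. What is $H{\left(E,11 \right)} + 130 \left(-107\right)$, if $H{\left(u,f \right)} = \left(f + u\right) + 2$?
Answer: $-13861$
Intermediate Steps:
$E = 36$
$H{\left(u,f \right)} = 2 + f + u$
$H{\left(E,11 \right)} + 130 \left(-107\right) = \left(2 + 11 + 36\right) + 130 \left(-107\right) = 49 - 13910 = -13861$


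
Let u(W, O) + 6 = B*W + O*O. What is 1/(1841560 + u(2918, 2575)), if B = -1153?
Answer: 1/5107725 ≈ 1.9578e-7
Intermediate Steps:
u(W, O) = -6 + O² - 1153*W (u(W, O) = -6 + (-1153*W + O*O) = -6 + (-1153*W + O²) = -6 + (O² - 1153*W) = -6 + O² - 1153*W)
1/(1841560 + u(2918, 2575)) = 1/(1841560 + (-6 + 2575² - 1153*2918)) = 1/(1841560 + (-6 + 6630625 - 3364454)) = 1/(1841560 + 3266165) = 1/5107725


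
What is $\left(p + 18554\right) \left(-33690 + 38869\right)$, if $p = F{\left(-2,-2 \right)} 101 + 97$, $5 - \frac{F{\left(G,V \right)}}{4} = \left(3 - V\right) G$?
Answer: $127978269$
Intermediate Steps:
$F{\left(G,V \right)} = 20 - 4 G \left(3 - V\right)$ ($F{\left(G,V \right)} = 20 - 4 \left(3 - V\right) G = 20 - 4 G \left(3 - V\right)$)
$p = 6157$ ($p = \left(20 - -24 + 4 \left(-2\right) \left(-2\right)\right) 101 + 97 = \left(20 + 24 + 16\right) 101 + 97 = 60 \cdot 101 + 97 = 6060 + 97 = 6157$)
$\left(p + 18554\right) \left(-33690 + 38869\right) = \left(6157 + 18554\right) \left(-33690 + 38869\right) = 24711 \cdot 5179 = 127978269$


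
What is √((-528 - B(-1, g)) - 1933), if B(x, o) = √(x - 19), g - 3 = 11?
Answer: √(-2461 - 2*I*√5) ≈ 0.0451 - 49.608*I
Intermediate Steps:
g = 14 (g = 3 + 11 = 14)
B(x, o) = √(-19 + x)
√((-528 - B(-1, g)) - 1933) = √((-528 - √(-19 - 1)) - 1933) = √((-528 - √(-20)) - 1933) = √((-528 - 2*I*√5) - 1933) = √(-2461 - 2*I*√5)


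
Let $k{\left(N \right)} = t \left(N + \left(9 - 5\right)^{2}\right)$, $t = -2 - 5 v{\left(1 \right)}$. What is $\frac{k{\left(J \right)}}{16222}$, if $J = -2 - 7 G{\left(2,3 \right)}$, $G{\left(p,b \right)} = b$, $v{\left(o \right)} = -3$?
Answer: $- \frac{91}{16222} \approx -0.0056097$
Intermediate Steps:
$t = 13$ ($t = -2 - -15 = -2 + 15 = 13$)
$J = -23$ ($J = -2 - 21 = -23$)
$k{\left(N \right)} = 208 + 13 N$ ($k{\left(N \right)} = 13 \left(N + \left(9 - 5\right)^{2}\right) = 13 \left(N + 4^{2}\right) = 13 \left(N + 16\right) = 13 \left(16 + N\right) = 208 + 13 N$)
$\frac{k{\left(J \right)}}{16222} = \frac{208 + 13 \left(-23\right)}{16222} = \left(208 - 299\right) \frac{1}{16222} = \left(-91\right) \frac{1}{16222} = - \frac{91}{16222}$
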